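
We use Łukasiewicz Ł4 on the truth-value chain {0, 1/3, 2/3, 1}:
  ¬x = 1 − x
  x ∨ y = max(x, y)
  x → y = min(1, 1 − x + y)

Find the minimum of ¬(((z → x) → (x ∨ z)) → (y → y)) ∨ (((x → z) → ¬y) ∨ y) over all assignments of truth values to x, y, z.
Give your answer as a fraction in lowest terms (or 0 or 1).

2/3

Take x = 0, y = 1/3, z = 0:
z → x = 0 → 0 = 1
x ∨ z = 0 ∨ 0 = 0
(z → x) → (x ∨ z) = 1 → 0 = 0
y → y = 1/3 → 1/3 = 1
((z → x) → (x ∨ z)) → (y → y) = 0 → 1 = 1
¬(((z → x) → (x ∨ z)) → (y → y)) = ¬1 = 0
x → z = 0 → 0 = 1
¬y = ¬1/3 = 2/3
(x → z) → ¬y = 1 → 2/3 = 2/3
((x → z) → ¬y) ∨ y = 2/3 ∨ 1/3 = 2/3
¬(((z → x) → (x ∨ z)) → (y → y)) ∨ (((x → z) → ¬y) ∨ y) = 0 ∨ 2/3 = 2/3
No assignment yields a value below 2/3, so this is the minimum.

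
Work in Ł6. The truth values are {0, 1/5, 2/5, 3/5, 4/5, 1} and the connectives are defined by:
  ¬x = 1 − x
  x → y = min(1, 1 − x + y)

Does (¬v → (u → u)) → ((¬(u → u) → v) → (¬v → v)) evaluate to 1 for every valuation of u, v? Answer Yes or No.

Counterexample: take u = 0, v = 0.
¬v = ¬0 = 1
u → u = 0 → 0 = 1
¬v → (u → u) = 1 → 1 = 1
u → u = 0 → 0 = 1
¬(u → u) = ¬1 = 0
¬(u → u) → v = 0 → 0 = 1
¬v = ¬0 = 1
¬v → v = 1 → 0 = 0
(¬(u → u) → v) → (¬v → v) = 1 → 0 = 0
(¬v → (u → u)) → ((¬(u → u) → v) → (¬v → v)) = 1 → 0 = 0
This gives 0 ≠ 1.

No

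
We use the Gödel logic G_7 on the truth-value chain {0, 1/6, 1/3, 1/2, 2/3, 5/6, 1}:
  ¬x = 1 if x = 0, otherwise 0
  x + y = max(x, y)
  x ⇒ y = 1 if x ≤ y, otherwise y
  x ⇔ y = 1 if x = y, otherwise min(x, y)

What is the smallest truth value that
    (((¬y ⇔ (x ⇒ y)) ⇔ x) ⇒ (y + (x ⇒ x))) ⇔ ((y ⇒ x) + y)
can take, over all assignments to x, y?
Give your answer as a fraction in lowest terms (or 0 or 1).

1/6

Take x = 0, y = 1/6:
¬y = ¬1/6 = 0
x ⇒ y = 0 ⇒ 1/6 = 1
¬y ⇔ (x ⇒ y) = 0 ⇔ 1 = 0
(¬y ⇔ (x ⇒ y)) ⇔ x = 0 ⇔ 0 = 1
x ⇒ x = 0 ⇒ 0 = 1
y + (x ⇒ x) = 1/6 + 1 = 1
((¬y ⇔ (x ⇒ y)) ⇔ x) ⇒ (y + (x ⇒ x)) = 1 ⇒ 1 = 1
y ⇒ x = 1/6 ⇒ 0 = 0
(y ⇒ x) + y = 0 + 1/6 = 1/6
(((¬y ⇔ (x ⇒ y)) ⇔ x) ⇒ (y + (x ⇒ x))) ⇔ ((y ⇒ x) + y) = 1 ⇔ 1/6 = 1/6
No assignment yields a value below 1/6, so this is the minimum.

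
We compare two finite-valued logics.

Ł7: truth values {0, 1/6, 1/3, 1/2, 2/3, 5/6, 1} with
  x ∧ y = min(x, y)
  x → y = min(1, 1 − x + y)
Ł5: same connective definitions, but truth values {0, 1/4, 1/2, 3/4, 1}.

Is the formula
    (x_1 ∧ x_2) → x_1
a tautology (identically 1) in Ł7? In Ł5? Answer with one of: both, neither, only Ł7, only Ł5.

In Ł7: every assignment gives 1 — tautology.
In Ł5: every assignment gives 1 — tautology.

both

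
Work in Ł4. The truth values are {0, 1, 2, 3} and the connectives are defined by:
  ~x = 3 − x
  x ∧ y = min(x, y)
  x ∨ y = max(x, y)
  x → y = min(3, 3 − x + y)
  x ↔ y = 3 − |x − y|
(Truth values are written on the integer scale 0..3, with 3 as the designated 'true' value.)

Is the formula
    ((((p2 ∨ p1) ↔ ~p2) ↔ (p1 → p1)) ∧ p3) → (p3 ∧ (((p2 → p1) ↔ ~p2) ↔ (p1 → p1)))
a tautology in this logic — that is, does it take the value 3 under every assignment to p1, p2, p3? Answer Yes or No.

Counterexample: take p1 = 2, p2 = 1, p3 = 3.
p2 ∨ p1 = 1 ∨ 2 = 2
~p2 = ~1 = 2
(p2 ∨ p1) ↔ ~p2 = 2 ↔ 2 = 3
p1 → p1 = 2 → 2 = 3
((p2 ∨ p1) ↔ ~p2) ↔ (p1 → p1) = 3 ↔ 3 = 3
(((p2 ∨ p1) ↔ ~p2) ↔ (p1 → p1)) ∧ p3 = 3 ∧ 3 = 3
p2 → p1 = 1 → 2 = 3
~p2 = ~1 = 2
(p2 → p1) ↔ ~p2 = 3 ↔ 2 = 2
p1 → p1 = 2 → 2 = 3
((p2 → p1) ↔ ~p2) ↔ (p1 → p1) = 2 ↔ 3 = 2
p3 ∧ (((p2 → p1) ↔ ~p2) ↔ (p1 → p1)) = 3 ∧ 2 = 2
((((p2 ∨ p1) ↔ ~p2) ↔ (p1 → p1)) ∧ p3) → (p3 ∧ (((p2 → p1) ↔ ~p2) ↔ (p1 → p1))) = 3 → 2 = 2
This gives 2 ≠ 3.

No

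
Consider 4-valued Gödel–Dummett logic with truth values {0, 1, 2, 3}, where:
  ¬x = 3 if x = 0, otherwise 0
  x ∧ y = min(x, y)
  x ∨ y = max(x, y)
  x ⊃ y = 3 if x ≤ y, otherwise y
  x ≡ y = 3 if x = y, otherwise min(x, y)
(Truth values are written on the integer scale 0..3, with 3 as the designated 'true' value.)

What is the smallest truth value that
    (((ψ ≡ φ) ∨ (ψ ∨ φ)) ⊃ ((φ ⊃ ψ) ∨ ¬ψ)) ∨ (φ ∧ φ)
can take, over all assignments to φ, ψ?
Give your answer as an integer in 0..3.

2

Take φ = 2, ψ = 1:
ψ ≡ φ = 1 ≡ 2 = 1
ψ ∨ φ = 1 ∨ 2 = 2
(ψ ≡ φ) ∨ (ψ ∨ φ) = 1 ∨ 2 = 2
φ ⊃ ψ = 2 ⊃ 1 = 1
¬ψ = ¬1 = 0
(φ ⊃ ψ) ∨ ¬ψ = 1 ∨ 0 = 1
((ψ ≡ φ) ∨ (ψ ∨ φ)) ⊃ ((φ ⊃ ψ) ∨ ¬ψ) = 2 ⊃ 1 = 1
φ ∧ φ = 2 ∧ 2 = 2
(((ψ ≡ φ) ∨ (ψ ∨ φ)) ⊃ ((φ ⊃ ψ) ∨ ¬ψ)) ∨ (φ ∧ φ) = 1 ∨ 2 = 2
No assignment yields a value below 2, so this is the minimum.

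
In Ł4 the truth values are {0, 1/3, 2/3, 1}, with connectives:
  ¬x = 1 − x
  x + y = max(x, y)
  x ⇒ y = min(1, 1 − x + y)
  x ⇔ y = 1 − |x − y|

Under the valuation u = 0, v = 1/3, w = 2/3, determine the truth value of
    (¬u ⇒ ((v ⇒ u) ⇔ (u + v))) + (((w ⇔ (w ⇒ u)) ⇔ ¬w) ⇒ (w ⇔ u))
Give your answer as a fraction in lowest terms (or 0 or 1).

¬u = ¬0 = 1
v ⇒ u = 1/3 ⇒ 0 = 2/3
u + v = 0 + 1/3 = 1/3
(v ⇒ u) ⇔ (u + v) = 2/3 ⇔ 1/3 = 2/3
¬u ⇒ ((v ⇒ u) ⇔ (u + v)) = 1 ⇒ 2/3 = 2/3
w ⇒ u = 2/3 ⇒ 0 = 1/3
w ⇔ (w ⇒ u) = 2/3 ⇔ 1/3 = 2/3
¬w = ¬2/3 = 1/3
(w ⇔ (w ⇒ u)) ⇔ ¬w = 2/3 ⇔ 1/3 = 2/3
w ⇔ u = 2/3 ⇔ 0 = 1/3
((w ⇔ (w ⇒ u)) ⇔ ¬w) ⇒ (w ⇔ u) = 2/3 ⇒ 1/3 = 2/3
(¬u ⇒ ((v ⇒ u) ⇔ (u + v))) + (((w ⇔ (w ⇒ u)) ⇔ ¬w) ⇒ (w ⇔ u)) = 2/3 + 2/3 = 2/3

2/3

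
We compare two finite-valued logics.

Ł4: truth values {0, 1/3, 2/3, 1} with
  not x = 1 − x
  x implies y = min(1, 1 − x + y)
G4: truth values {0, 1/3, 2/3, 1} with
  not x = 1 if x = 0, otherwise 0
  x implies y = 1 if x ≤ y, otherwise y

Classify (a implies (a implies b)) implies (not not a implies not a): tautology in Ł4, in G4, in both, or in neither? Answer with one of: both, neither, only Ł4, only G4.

In Ł4: at a = 2/3, b = 1/3 the value is 2/3 — not a tautology.
In G4: at a = 1/3, b = 1/3 the value is 0 — not a tautology.

neither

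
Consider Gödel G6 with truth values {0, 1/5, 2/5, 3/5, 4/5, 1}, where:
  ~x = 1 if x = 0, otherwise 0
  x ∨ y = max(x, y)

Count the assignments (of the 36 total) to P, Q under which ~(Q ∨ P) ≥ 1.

value 1: 1 assignment (counts)
value 0: 35 assignments
So 1 of the 36 assignments meets the threshold.

1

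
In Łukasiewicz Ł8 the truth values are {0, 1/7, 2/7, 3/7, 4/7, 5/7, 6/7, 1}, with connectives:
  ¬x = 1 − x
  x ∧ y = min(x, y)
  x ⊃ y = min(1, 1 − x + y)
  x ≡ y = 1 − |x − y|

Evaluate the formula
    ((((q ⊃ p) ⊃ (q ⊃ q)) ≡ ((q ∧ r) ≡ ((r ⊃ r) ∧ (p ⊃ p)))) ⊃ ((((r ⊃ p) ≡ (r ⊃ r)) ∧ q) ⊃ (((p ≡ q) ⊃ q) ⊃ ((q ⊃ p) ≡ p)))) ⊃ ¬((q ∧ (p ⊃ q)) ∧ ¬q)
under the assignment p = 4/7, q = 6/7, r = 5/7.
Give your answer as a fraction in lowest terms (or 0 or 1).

6/7

q ⊃ p = 6/7 ⊃ 4/7 = 5/7
q ⊃ q = 6/7 ⊃ 6/7 = 1
(q ⊃ p) ⊃ (q ⊃ q) = 5/7 ⊃ 1 = 1
q ∧ r = 6/7 ∧ 5/7 = 5/7
r ⊃ r = 5/7 ⊃ 5/7 = 1
p ⊃ p = 4/7 ⊃ 4/7 = 1
(r ⊃ r) ∧ (p ⊃ p) = 1 ∧ 1 = 1
(q ∧ r) ≡ ((r ⊃ r) ∧ (p ⊃ p)) = 5/7 ≡ 1 = 5/7
((q ⊃ p) ⊃ (q ⊃ q)) ≡ ((q ∧ r) ≡ ((r ⊃ r) ∧ (p ⊃ p))) = 1 ≡ 5/7 = 5/7
r ⊃ p = 5/7 ⊃ 4/7 = 6/7
r ⊃ r = 5/7 ⊃ 5/7 = 1
(r ⊃ p) ≡ (r ⊃ r) = 6/7 ≡ 1 = 6/7
((r ⊃ p) ≡ (r ⊃ r)) ∧ q = 6/7 ∧ 6/7 = 6/7
p ≡ q = 4/7 ≡ 6/7 = 5/7
(p ≡ q) ⊃ q = 5/7 ⊃ 6/7 = 1
q ⊃ p = 6/7 ⊃ 4/7 = 5/7
(q ⊃ p) ≡ p = 5/7 ≡ 4/7 = 6/7
((p ≡ q) ⊃ q) ⊃ ((q ⊃ p) ≡ p) = 1 ⊃ 6/7 = 6/7
(((r ⊃ p) ≡ (r ⊃ r)) ∧ q) ⊃ (((p ≡ q) ⊃ q) ⊃ ((q ⊃ p) ≡ p)) = 6/7 ⊃ 6/7 = 1
(((q ⊃ p) ⊃ (q ⊃ q)) ≡ ((q ∧ r) ≡ ((r ⊃ r) ∧ (p ⊃ p)))) ⊃ ((((r ⊃ p) ≡ (r ⊃ r)) ∧ q) ⊃ (((p ≡ q) ⊃ q) ⊃ ((q ⊃ p) ≡ p))) = 5/7 ⊃ 1 = 1
p ⊃ q = 4/7 ⊃ 6/7 = 1
q ∧ (p ⊃ q) = 6/7 ∧ 1 = 6/7
¬q = ¬6/7 = 1/7
(q ∧ (p ⊃ q)) ∧ ¬q = 6/7 ∧ 1/7 = 1/7
¬((q ∧ (p ⊃ q)) ∧ ¬q) = ¬1/7 = 6/7
((((q ⊃ p) ⊃ (q ⊃ q)) ≡ ((q ∧ r) ≡ ((r ⊃ r) ∧ (p ⊃ p)))) ⊃ ((((r ⊃ p) ≡ (r ⊃ r)) ∧ q) ⊃ (((p ≡ q) ⊃ q) ⊃ ((q ⊃ p) ≡ p)))) ⊃ ¬((q ∧ (p ⊃ q)) ∧ ¬q) = 1 ⊃ 6/7 = 6/7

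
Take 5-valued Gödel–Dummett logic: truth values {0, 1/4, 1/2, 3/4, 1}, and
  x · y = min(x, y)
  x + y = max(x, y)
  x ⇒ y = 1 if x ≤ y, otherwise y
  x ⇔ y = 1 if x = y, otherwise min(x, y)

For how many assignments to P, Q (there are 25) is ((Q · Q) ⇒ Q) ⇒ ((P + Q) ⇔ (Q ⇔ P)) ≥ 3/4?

value 1: 1 assignment (counts)
value 3/4: 3 assignments (counts)
value 1/2: 5 assignments
value 1/4: 7 assignments
value 0: 9 assignments
So 4 of the 25 assignments meet the threshold.

4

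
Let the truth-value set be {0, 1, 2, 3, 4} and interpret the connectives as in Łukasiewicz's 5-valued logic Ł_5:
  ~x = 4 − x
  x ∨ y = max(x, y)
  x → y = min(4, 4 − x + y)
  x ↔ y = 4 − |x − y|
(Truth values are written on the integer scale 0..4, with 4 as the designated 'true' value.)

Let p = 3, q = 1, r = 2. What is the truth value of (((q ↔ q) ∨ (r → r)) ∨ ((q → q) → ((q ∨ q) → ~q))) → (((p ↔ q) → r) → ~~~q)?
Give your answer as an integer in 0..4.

q ↔ q = 1 ↔ 1 = 4
r → r = 2 → 2 = 4
(q ↔ q) ∨ (r → r) = 4 ∨ 4 = 4
q → q = 1 → 1 = 4
q ∨ q = 1 ∨ 1 = 1
~q = ~1 = 3
(q ∨ q) → ~q = 1 → 3 = 4
(q → q) → ((q ∨ q) → ~q) = 4 → 4 = 4
((q ↔ q) ∨ (r → r)) ∨ ((q → q) → ((q ∨ q) → ~q)) = 4 ∨ 4 = 4
p ↔ q = 3 ↔ 1 = 2
(p ↔ q) → r = 2 → 2 = 4
~q = ~1 = 3
~~q = ~3 = 1
~~~q = ~1 = 3
((p ↔ q) → r) → ~~~q = 4 → 3 = 3
(((q ↔ q) ∨ (r → r)) ∨ ((q → q) → ((q ∨ q) → ~q))) → (((p ↔ q) → r) → ~~~q) = 4 → 3 = 3

3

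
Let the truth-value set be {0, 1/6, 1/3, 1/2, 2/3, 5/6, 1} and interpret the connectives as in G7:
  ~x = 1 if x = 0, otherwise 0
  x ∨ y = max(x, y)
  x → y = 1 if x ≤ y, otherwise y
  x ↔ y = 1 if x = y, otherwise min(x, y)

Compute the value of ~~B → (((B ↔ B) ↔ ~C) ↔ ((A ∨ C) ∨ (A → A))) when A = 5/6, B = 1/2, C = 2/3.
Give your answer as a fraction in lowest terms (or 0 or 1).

~B = ~1/2 = 0
~~B = ~0 = 1
B ↔ B = 1/2 ↔ 1/2 = 1
~C = ~2/3 = 0
(B ↔ B) ↔ ~C = 1 ↔ 0 = 0
A ∨ C = 5/6 ∨ 2/3 = 5/6
A → A = 5/6 → 5/6 = 1
(A ∨ C) ∨ (A → A) = 5/6 ∨ 1 = 1
((B ↔ B) ↔ ~C) ↔ ((A ∨ C) ∨ (A → A)) = 0 ↔ 1 = 0
~~B → (((B ↔ B) ↔ ~C) ↔ ((A ∨ C) ∨ (A → A))) = 1 → 0 = 0

0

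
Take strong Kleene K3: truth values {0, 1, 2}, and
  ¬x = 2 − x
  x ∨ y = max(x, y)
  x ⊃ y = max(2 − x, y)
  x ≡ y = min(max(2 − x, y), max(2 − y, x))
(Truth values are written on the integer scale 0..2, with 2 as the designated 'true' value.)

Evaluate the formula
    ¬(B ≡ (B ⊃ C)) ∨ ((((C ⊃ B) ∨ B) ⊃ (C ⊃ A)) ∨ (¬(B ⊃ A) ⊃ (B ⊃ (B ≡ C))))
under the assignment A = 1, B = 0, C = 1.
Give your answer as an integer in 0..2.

B ⊃ C = 0 ⊃ 1 = 2
B ≡ (B ⊃ C) = 0 ≡ 2 = 0
¬(B ≡ (B ⊃ C)) = ¬0 = 2
C ⊃ B = 1 ⊃ 0 = 1
(C ⊃ B) ∨ B = 1 ∨ 0 = 1
C ⊃ A = 1 ⊃ 1 = 1
((C ⊃ B) ∨ B) ⊃ (C ⊃ A) = 1 ⊃ 1 = 1
B ⊃ A = 0 ⊃ 1 = 2
¬(B ⊃ A) = ¬2 = 0
B ≡ C = 0 ≡ 1 = 1
B ⊃ (B ≡ C) = 0 ⊃ 1 = 2
¬(B ⊃ A) ⊃ (B ⊃ (B ≡ C)) = 0 ⊃ 2 = 2
(((C ⊃ B) ∨ B) ⊃ (C ⊃ A)) ∨ (¬(B ⊃ A) ⊃ (B ⊃ (B ≡ C))) = 1 ∨ 2 = 2
¬(B ≡ (B ⊃ C)) ∨ ((((C ⊃ B) ∨ B) ⊃ (C ⊃ A)) ∨ (¬(B ⊃ A) ⊃ (B ⊃ (B ≡ C)))) = 2 ∨ 2 = 2

2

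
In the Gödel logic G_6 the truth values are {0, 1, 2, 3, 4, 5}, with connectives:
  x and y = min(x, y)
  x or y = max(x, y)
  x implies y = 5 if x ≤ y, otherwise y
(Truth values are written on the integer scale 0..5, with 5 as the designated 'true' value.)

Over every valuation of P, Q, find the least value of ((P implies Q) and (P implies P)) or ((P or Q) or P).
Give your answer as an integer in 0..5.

Take P = 1, Q = 0:
P implies Q = 1 implies 0 = 0
P implies P = 1 implies 1 = 5
(P implies Q) and (P implies P) = 0 and 5 = 0
P or Q = 1 or 0 = 1
(P or Q) or P = 1 or 1 = 1
((P implies Q) and (P implies P)) or ((P or Q) or P) = 0 or 1 = 1
No assignment yields a value below 1, so this is the minimum.

1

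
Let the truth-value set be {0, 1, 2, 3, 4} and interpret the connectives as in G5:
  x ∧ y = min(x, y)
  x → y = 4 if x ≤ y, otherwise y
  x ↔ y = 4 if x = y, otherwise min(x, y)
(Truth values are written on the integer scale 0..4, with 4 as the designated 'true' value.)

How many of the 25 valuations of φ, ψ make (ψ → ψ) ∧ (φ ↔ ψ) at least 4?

5

value 4: 5 assignments (counts)
value 3: 2 assignments
value 2: 4 assignments
value 1: 6 assignments
value 0: 8 assignments
So 5 of the 25 assignments meet the threshold.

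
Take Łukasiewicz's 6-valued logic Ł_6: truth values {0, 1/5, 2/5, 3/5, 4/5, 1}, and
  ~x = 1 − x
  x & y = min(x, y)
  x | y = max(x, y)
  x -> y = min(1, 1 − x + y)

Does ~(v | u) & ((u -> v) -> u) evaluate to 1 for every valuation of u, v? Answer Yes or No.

Counterexample: take u = 0, v = 0.
v | u = 0 | 0 = 0
~(v | u) = ~0 = 1
u -> v = 0 -> 0 = 1
(u -> v) -> u = 1 -> 0 = 0
~(v | u) & ((u -> v) -> u) = 1 & 0 = 0
This gives 0 ≠ 1.

No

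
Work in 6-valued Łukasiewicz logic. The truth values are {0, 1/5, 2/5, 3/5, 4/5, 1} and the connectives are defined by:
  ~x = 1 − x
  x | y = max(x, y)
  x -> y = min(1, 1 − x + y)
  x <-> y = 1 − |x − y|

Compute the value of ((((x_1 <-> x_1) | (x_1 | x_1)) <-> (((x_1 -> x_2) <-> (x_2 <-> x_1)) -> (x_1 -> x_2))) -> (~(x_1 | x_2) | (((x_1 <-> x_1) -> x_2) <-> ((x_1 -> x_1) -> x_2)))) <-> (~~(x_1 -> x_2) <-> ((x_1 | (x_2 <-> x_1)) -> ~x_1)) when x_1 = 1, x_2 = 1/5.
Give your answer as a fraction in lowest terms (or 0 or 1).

4/5

x_1 <-> x_1 = 1 <-> 1 = 1
x_1 | x_1 = 1 | 1 = 1
(x_1 <-> x_1) | (x_1 | x_1) = 1 | 1 = 1
x_1 -> x_2 = 1 -> 1/5 = 1/5
x_2 <-> x_1 = 1/5 <-> 1 = 1/5
(x_1 -> x_2) <-> (x_2 <-> x_1) = 1/5 <-> 1/5 = 1
x_1 -> x_2 = 1 -> 1/5 = 1/5
((x_1 -> x_2) <-> (x_2 <-> x_1)) -> (x_1 -> x_2) = 1 -> 1/5 = 1/5
((x_1 <-> x_1) | (x_1 | x_1)) <-> (((x_1 -> x_2) <-> (x_2 <-> x_1)) -> (x_1 -> x_2)) = 1 <-> 1/5 = 1/5
x_1 | x_2 = 1 | 1/5 = 1
~(x_1 | x_2) = ~1 = 0
x_1 <-> x_1 = 1 <-> 1 = 1
(x_1 <-> x_1) -> x_2 = 1 -> 1/5 = 1/5
x_1 -> x_1 = 1 -> 1 = 1
(x_1 -> x_1) -> x_2 = 1 -> 1/5 = 1/5
((x_1 <-> x_1) -> x_2) <-> ((x_1 -> x_1) -> x_2) = 1/5 <-> 1/5 = 1
~(x_1 | x_2) | (((x_1 <-> x_1) -> x_2) <-> ((x_1 -> x_1) -> x_2)) = 0 | 1 = 1
(((x_1 <-> x_1) | (x_1 | x_1)) <-> (((x_1 -> x_2) <-> (x_2 <-> x_1)) -> (x_1 -> x_2))) -> (~(x_1 | x_2) | (((x_1 <-> x_1) -> x_2) <-> ((x_1 -> x_1) -> x_2))) = 1/5 -> 1 = 1
x_1 -> x_2 = 1 -> 1/5 = 1/5
~(x_1 -> x_2) = ~1/5 = 4/5
~~(x_1 -> x_2) = ~4/5 = 1/5
x_2 <-> x_1 = 1/5 <-> 1 = 1/5
x_1 | (x_2 <-> x_1) = 1 | 1/5 = 1
~x_1 = ~1 = 0
(x_1 | (x_2 <-> x_1)) -> ~x_1 = 1 -> 0 = 0
~~(x_1 -> x_2) <-> ((x_1 | (x_2 <-> x_1)) -> ~x_1) = 1/5 <-> 0 = 4/5
((((x_1 <-> x_1) | (x_1 | x_1)) <-> (((x_1 -> x_2) <-> (x_2 <-> x_1)) -> (x_1 -> x_2))) -> (~(x_1 | x_2) | (((x_1 <-> x_1) -> x_2) <-> ((x_1 -> x_1) -> x_2)))) <-> (~~(x_1 -> x_2) <-> ((x_1 | (x_2 <-> x_1)) -> ~x_1)) = 1 <-> 4/5 = 4/5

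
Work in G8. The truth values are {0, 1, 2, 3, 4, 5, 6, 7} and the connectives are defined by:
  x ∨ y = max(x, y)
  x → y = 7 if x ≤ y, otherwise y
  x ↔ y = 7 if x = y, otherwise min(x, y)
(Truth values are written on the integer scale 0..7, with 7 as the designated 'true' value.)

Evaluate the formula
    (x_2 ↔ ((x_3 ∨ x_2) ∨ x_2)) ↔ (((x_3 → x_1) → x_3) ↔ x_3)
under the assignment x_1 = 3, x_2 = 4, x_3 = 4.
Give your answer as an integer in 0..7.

x_3 ∨ x_2 = 4 ∨ 4 = 4
(x_3 ∨ x_2) ∨ x_2 = 4 ∨ 4 = 4
x_2 ↔ ((x_3 ∨ x_2) ∨ x_2) = 4 ↔ 4 = 7
x_3 → x_1 = 4 → 3 = 3
(x_3 → x_1) → x_3 = 3 → 4 = 7
((x_3 → x_1) → x_3) ↔ x_3 = 7 ↔ 4 = 4
(x_2 ↔ ((x_3 ∨ x_2) ∨ x_2)) ↔ (((x_3 → x_1) → x_3) ↔ x_3) = 7 ↔ 4 = 4

4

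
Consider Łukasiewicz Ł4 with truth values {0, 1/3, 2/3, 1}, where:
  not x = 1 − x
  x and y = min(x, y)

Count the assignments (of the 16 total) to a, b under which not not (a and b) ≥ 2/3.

a = 0, b = 0 ↦ 0  <
a = 0, b = 1/3 ↦ 0  <
a = 0, b = 2/3 ↦ 0  <
a = 0, b = 1 ↦ 0  <
a = 1/3, b = 0 ↦ 0  <
a = 1/3, b = 1/3 ↦ 1/3  <
a = 1/3, b = 2/3 ↦ 1/3  <
a = 1/3, b = 1 ↦ 1/3  <
a = 2/3, b = 0 ↦ 0  <
a = 2/3, b = 1/3 ↦ 1/3  <
a = 2/3, b = 2/3 ↦ 2/3  ≥
a = 2/3, b = 1 ↦ 2/3  ≥
a = 1, b = 0 ↦ 0  <
a = 1, b = 1/3 ↦ 1/3  <
a = 1, b = 2/3 ↦ 2/3  ≥
a = 1, b = 1 ↦ 1  ≥
So 4 of the 16 assignments meet the threshold.

4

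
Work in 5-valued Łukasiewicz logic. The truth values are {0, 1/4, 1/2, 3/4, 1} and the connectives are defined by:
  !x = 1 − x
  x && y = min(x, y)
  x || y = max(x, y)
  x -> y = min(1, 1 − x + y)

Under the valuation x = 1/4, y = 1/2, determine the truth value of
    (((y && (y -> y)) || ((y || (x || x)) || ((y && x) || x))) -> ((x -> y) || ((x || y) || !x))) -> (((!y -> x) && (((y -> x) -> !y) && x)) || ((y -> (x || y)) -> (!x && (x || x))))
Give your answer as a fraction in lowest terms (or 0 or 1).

y -> y = 1/2 -> 1/2 = 1
y && (y -> y) = 1/2 && 1 = 1/2
x || x = 1/4 || 1/4 = 1/4
y || (x || x) = 1/2 || 1/4 = 1/2
y && x = 1/2 && 1/4 = 1/4
(y && x) || x = 1/4 || 1/4 = 1/4
(y || (x || x)) || ((y && x) || x) = 1/2 || 1/4 = 1/2
(y && (y -> y)) || ((y || (x || x)) || ((y && x) || x)) = 1/2 || 1/2 = 1/2
x -> y = 1/4 -> 1/2 = 1
x || y = 1/4 || 1/2 = 1/2
!x = !1/4 = 3/4
(x || y) || !x = 1/2 || 3/4 = 3/4
(x -> y) || ((x || y) || !x) = 1 || 3/4 = 1
((y && (y -> y)) || ((y || (x || x)) || ((y && x) || x))) -> ((x -> y) || ((x || y) || !x)) = 1/2 -> 1 = 1
!y = !1/2 = 1/2
!y -> x = 1/2 -> 1/4 = 3/4
y -> x = 1/2 -> 1/4 = 3/4
!y = !1/2 = 1/2
(y -> x) -> !y = 3/4 -> 1/2 = 3/4
((y -> x) -> !y) && x = 3/4 && 1/4 = 1/4
(!y -> x) && (((y -> x) -> !y) && x) = 3/4 && 1/4 = 1/4
x || y = 1/4 || 1/2 = 1/2
y -> (x || y) = 1/2 -> 1/2 = 1
!x = !1/4 = 3/4
x || x = 1/4 || 1/4 = 1/4
!x && (x || x) = 3/4 && 1/4 = 1/4
(y -> (x || y)) -> (!x && (x || x)) = 1 -> 1/4 = 1/4
((!y -> x) && (((y -> x) -> !y) && x)) || ((y -> (x || y)) -> (!x && (x || x))) = 1/4 || 1/4 = 1/4
(((y && (y -> y)) || ((y || (x || x)) || ((y && x) || x))) -> ((x -> y) || ((x || y) || !x))) -> (((!y -> x) && (((y -> x) -> !y) && x)) || ((y -> (x || y)) -> (!x && (x || x)))) = 1 -> 1/4 = 1/4

1/4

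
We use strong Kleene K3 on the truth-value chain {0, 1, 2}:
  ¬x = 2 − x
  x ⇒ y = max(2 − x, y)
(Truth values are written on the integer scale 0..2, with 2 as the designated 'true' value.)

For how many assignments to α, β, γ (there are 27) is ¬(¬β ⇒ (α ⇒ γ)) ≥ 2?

1

value 2: 1 assignment (counts)
value 1: 7 assignments
value 0: 19 assignments
So 1 of the 27 assignments meets the threshold.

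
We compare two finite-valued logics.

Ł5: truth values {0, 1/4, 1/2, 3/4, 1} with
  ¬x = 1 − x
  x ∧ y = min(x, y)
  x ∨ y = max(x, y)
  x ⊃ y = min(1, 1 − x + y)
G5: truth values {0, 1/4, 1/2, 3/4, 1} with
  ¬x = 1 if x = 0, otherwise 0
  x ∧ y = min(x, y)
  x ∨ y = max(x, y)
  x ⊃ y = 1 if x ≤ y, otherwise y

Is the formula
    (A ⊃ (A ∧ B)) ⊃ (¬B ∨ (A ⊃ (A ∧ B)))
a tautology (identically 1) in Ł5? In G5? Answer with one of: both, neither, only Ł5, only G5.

In Ł5: every assignment gives 1 — tautology.
In G5: every assignment gives 1 — tautology.

both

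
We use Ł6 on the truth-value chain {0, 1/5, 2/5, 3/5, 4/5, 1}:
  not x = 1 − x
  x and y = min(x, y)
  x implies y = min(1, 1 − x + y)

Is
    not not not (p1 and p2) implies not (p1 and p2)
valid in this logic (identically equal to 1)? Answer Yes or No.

At p1 = 4/5, p2 = 2/5, for instance:
p1 and p2 = 4/5 and 2/5 = 2/5
not (p1 and p2) = not 2/5 = 3/5
not not (p1 and p2) = not 3/5 = 2/5
not not not (p1 and p2) = not 2/5 = 3/5
not not not (p1 and p2) implies not (p1 and p2) = 3/5 implies 3/5 = 1
and checking the remaining 35 assignments likewise gives ≥ 1 in every case.

Yes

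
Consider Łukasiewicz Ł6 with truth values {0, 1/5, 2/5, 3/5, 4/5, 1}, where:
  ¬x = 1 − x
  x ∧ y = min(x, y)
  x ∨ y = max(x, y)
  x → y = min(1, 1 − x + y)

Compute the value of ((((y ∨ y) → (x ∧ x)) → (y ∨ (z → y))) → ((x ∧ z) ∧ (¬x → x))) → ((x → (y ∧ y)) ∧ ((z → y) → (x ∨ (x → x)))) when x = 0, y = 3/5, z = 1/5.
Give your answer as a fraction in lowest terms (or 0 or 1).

1

y ∨ y = 3/5 ∨ 3/5 = 3/5
x ∧ x = 0 ∧ 0 = 0
(y ∨ y) → (x ∧ x) = 3/5 → 0 = 2/5
z → y = 1/5 → 3/5 = 1
y ∨ (z → y) = 3/5 ∨ 1 = 1
((y ∨ y) → (x ∧ x)) → (y ∨ (z → y)) = 2/5 → 1 = 1
x ∧ z = 0 ∧ 1/5 = 0
¬x = ¬0 = 1
¬x → x = 1 → 0 = 0
(x ∧ z) ∧ (¬x → x) = 0 ∧ 0 = 0
(((y ∨ y) → (x ∧ x)) → (y ∨ (z → y))) → ((x ∧ z) ∧ (¬x → x)) = 1 → 0 = 0
y ∧ y = 3/5 ∧ 3/5 = 3/5
x → (y ∧ y) = 0 → 3/5 = 1
z → y = 1/5 → 3/5 = 1
x → x = 0 → 0 = 1
x ∨ (x → x) = 0 ∨ 1 = 1
(z → y) → (x ∨ (x → x)) = 1 → 1 = 1
(x → (y ∧ y)) ∧ ((z → y) → (x ∨ (x → x))) = 1 ∧ 1 = 1
((((y ∨ y) → (x ∧ x)) → (y ∨ (z → y))) → ((x ∧ z) ∧ (¬x → x))) → ((x → (y ∧ y)) ∧ ((z → y) → (x ∨ (x → x)))) = 0 → 1 = 1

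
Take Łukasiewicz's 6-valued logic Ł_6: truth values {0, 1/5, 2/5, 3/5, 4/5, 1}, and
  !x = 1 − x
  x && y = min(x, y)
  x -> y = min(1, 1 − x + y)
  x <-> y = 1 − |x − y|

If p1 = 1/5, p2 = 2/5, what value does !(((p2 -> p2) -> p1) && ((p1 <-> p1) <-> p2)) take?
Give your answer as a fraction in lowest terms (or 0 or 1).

p2 -> p2 = 2/5 -> 2/5 = 1
(p2 -> p2) -> p1 = 1 -> 1/5 = 1/5
p1 <-> p1 = 1/5 <-> 1/5 = 1
(p1 <-> p1) <-> p2 = 1 <-> 2/5 = 2/5
((p2 -> p2) -> p1) && ((p1 <-> p1) <-> p2) = 1/5 && 2/5 = 1/5
!(((p2 -> p2) -> p1) && ((p1 <-> p1) <-> p2)) = !1/5 = 4/5

4/5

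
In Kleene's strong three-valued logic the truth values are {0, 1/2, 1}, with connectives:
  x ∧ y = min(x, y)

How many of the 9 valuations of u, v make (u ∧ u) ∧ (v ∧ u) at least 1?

u = 0, v = 0 ↦ 0  <
u = 0, v = 1/2 ↦ 0  <
u = 0, v = 1 ↦ 0  <
u = 1/2, v = 0 ↦ 0  <
u = 1/2, v = 1/2 ↦ 1/2  <
u = 1/2, v = 1 ↦ 1/2  <
u = 1, v = 0 ↦ 0  <
u = 1, v = 1/2 ↦ 1/2  <
u = 1, v = 1 ↦ 1  ≥
So 1 of the 9 assignments meets the threshold.

1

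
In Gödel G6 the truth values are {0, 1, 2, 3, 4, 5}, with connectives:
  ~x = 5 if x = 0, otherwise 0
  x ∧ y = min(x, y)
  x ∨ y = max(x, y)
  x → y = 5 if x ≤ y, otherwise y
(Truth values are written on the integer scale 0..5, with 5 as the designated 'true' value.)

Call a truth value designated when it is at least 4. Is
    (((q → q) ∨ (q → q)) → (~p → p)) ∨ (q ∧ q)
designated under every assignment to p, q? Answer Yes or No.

Counterexample: take p = 0, q = 0.
q → q = 0 → 0 = 5
q → q = 0 → 0 = 5
(q → q) ∨ (q → q) = 5 ∨ 5 = 5
~p = ~0 = 5
~p → p = 5 → 0 = 0
((q → q) ∨ (q → q)) → (~p → p) = 5 → 0 = 0
q ∧ q = 0 ∧ 0 = 0
(((q → q) ∨ (q → q)) → (~p → p)) ∨ (q ∧ q) = 0 ∨ 0 = 0
This gives 0, which is below 4.

No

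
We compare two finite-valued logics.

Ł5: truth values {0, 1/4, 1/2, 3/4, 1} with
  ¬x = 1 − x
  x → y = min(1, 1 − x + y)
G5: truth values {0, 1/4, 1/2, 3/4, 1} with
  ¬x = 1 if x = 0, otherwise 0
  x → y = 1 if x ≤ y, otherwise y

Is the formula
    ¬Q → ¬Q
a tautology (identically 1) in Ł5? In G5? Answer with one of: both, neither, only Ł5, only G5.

In Ł5: every assignment gives 1 — tautology.
In G5: every assignment gives 1 — tautology.

both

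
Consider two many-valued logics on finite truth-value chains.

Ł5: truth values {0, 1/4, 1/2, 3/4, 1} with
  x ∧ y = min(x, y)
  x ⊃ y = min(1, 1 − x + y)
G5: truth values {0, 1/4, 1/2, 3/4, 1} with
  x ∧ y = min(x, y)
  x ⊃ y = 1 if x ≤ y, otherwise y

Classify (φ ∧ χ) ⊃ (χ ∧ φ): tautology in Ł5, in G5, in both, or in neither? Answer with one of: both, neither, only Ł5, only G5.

In Ł5: every assignment gives 1 — tautology.
In G5: every assignment gives 1 — tautology.

both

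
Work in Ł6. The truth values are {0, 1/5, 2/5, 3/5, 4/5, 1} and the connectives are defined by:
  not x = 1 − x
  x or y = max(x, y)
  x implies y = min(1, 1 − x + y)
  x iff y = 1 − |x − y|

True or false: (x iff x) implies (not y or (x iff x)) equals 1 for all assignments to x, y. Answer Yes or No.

At x = 0, y = 3/5, for instance:
x iff x = 0 iff 0 = 1
not y = not 3/5 = 2/5
not y or (x iff x) = 2/5 or 1 = 1
(x iff x) implies (not y or (x iff x)) = 1 implies 1 = 1
and checking the remaining 35 assignments likewise gives ≥ 1 in every case.

Yes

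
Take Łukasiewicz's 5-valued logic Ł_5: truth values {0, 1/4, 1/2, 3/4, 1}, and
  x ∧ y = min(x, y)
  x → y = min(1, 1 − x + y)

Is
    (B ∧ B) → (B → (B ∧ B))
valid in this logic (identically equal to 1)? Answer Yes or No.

Yes

B = 0 ↦ 1
B = 1/4 ↦ 1
B = 1/2 ↦ 1
B = 3/4 ↦ 1
B = 1 ↦ 1
Every assignment gives a value ≥ 1.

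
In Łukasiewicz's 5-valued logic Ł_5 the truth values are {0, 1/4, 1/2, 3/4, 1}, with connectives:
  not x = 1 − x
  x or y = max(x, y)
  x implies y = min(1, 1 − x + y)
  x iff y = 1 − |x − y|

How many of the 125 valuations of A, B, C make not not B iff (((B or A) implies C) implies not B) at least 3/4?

value 1: 22 assignments (counts)
value 3/4: 21 assignments (counts)
value 1/2: 36 assignments
value 1/4: 16 assignments
value 0: 30 assignments
So 43 of the 125 assignments meet the threshold.

43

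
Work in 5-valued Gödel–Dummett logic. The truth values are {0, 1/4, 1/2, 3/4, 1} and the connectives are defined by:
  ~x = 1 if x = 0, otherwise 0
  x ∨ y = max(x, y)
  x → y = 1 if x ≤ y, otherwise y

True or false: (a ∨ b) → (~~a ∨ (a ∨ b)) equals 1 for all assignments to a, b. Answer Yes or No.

Yes

At a = 3/4, b = 3/4, for instance:
a ∨ b = 3/4 ∨ 3/4 = 3/4
~a = ~3/4 = 0
~~a = ~0 = 1
~~a ∨ (a ∨ b) = 1 ∨ 3/4 = 1
(a ∨ b) → (~~a ∨ (a ∨ b)) = 3/4 → 1 = 1
and checking the remaining 24 assignments likewise gives ≥ 1 in every case.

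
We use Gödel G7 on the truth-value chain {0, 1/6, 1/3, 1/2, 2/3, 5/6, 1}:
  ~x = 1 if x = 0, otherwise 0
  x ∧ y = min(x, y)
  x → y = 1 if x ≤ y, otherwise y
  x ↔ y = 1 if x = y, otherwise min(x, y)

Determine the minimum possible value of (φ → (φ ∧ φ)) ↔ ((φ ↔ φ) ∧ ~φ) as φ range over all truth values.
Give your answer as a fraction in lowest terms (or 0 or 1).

0

Take φ = 1/6:
φ ∧ φ = 1/6 ∧ 1/6 = 1/6
φ → (φ ∧ φ) = 1/6 → 1/6 = 1
φ ↔ φ = 1/6 ↔ 1/6 = 1
~φ = ~1/6 = 0
(φ ↔ φ) ∧ ~φ = 1 ∧ 0 = 0
(φ → (φ ∧ φ)) ↔ ((φ ↔ φ) ∧ ~φ) = 1 ↔ 0 = 0
No assignment yields a value below 0, so this is the minimum.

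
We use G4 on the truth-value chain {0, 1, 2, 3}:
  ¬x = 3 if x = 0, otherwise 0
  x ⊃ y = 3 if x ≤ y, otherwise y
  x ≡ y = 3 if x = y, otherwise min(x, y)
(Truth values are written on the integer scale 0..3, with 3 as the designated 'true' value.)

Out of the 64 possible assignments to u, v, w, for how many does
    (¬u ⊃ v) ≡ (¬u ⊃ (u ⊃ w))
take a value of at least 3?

52

value 3: 52 assignments (counts)
value 2: 4 assignments
value 1: 4 assignments
value 0: 4 assignments
So 52 of the 64 assignments meet the threshold.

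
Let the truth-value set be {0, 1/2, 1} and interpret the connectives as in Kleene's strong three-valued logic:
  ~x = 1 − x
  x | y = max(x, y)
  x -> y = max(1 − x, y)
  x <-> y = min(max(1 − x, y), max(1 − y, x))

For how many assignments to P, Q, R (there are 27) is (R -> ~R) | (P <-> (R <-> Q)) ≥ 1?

11

value 1: 11 assignments (counts)
value 1/2: 14 assignments
value 0: 2 assignments
So 11 of the 27 assignments meet the threshold.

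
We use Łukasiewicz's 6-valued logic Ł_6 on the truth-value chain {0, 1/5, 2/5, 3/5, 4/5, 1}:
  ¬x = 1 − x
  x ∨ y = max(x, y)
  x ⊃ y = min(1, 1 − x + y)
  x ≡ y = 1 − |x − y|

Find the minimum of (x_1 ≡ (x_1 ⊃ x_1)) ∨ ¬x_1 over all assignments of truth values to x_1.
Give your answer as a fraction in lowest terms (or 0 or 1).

Take x_1 = 2/5:
x_1 ⊃ x_1 = 2/5 ⊃ 2/5 = 1
x_1 ≡ (x_1 ⊃ x_1) = 2/5 ≡ 1 = 2/5
¬x_1 = ¬2/5 = 3/5
(x_1 ≡ (x_1 ⊃ x_1)) ∨ ¬x_1 = 2/5 ∨ 3/5 = 3/5
No assignment yields a value below 3/5, so this is the minimum.

3/5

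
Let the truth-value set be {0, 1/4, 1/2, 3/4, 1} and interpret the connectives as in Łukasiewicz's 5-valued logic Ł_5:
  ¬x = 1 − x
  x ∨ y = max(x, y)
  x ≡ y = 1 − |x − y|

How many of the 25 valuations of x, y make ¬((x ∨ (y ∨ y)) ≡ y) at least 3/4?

3

value 1: 1 assignment (counts)
value 3/4: 2 assignments (counts)
value 1/2: 3 assignments
value 1/4: 4 assignments
value 0: 15 assignments
So 3 of the 25 assignments meet the threshold.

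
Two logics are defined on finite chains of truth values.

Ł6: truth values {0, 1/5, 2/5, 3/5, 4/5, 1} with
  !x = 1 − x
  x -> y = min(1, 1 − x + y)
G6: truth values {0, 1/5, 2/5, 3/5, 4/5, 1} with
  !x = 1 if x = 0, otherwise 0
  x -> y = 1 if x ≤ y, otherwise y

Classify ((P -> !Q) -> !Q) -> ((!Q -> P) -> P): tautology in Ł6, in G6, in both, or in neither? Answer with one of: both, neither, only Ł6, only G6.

In Ł6: every assignment gives 1 — tautology.
In G6: at P = 1/5, Q = 1/5 the value is 1/5 — not a tautology.

only Ł6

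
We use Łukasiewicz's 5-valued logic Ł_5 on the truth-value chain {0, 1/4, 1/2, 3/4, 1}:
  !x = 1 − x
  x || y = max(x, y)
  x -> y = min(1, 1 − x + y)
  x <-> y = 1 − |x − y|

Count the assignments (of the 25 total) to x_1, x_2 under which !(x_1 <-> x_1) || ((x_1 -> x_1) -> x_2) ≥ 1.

value 1: 5 assignments (counts)
value 3/4: 5 assignments
value 1/2: 5 assignments
value 1/4: 5 assignments
value 0: 5 assignments
So 5 of the 25 assignments meet the threshold.

5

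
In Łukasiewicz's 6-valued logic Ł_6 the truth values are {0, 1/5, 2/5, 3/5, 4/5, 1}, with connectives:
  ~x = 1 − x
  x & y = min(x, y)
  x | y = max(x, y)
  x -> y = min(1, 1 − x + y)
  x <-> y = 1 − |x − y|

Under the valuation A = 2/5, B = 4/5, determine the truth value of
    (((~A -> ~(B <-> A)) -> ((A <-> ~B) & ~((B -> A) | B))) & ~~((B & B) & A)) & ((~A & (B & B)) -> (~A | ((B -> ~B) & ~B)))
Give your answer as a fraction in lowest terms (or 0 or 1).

~A = ~2/5 = 3/5
B <-> A = 4/5 <-> 2/5 = 3/5
~(B <-> A) = ~3/5 = 2/5
~A -> ~(B <-> A) = 3/5 -> 2/5 = 4/5
~B = ~4/5 = 1/5
A <-> ~B = 2/5 <-> 1/5 = 4/5
B -> A = 4/5 -> 2/5 = 3/5
(B -> A) | B = 3/5 | 4/5 = 4/5
~((B -> A) | B) = ~4/5 = 1/5
(A <-> ~B) & ~((B -> A) | B) = 4/5 & 1/5 = 1/5
(~A -> ~(B <-> A)) -> ((A <-> ~B) & ~((B -> A) | B)) = 4/5 -> 1/5 = 2/5
B & B = 4/5 & 4/5 = 4/5
(B & B) & A = 4/5 & 2/5 = 2/5
~((B & B) & A) = ~2/5 = 3/5
~~((B & B) & A) = ~3/5 = 2/5
((~A -> ~(B <-> A)) -> ((A <-> ~B) & ~((B -> A) | B))) & ~~((B & B) & A) = 2/5 & 2/5 = 2/5
~A = ~2/5 = 3/5
B & B = 4/5 & 4/5 = 4/5
~A & (B & B) = 3/5 & 4/5 = 3/5
~A = ~2/5 = 3/5
~B = ~4/5 = 1/5
B -> ~B = 4/5 -> 1/5 = 2/5
~B = ~4/5 = 1/5
(B -> ~B) & ~B = 2/5 & 1/5 = 1/5
~A | ((B -> ~B) & ~B) = 3/5 | 1/5 = 3/5
(~A & (B & B)) -> (~A | ((B -> ~B) & ~B)) = 3/5 -> 3/5 = 1
(((~A -> ~(B <-> A)) -> ((A <-> ~B) & ~((B -> A) | B))) & ~~((B & B) & A)) & ((~A & (B & B)) -> (~A | ((B -> ~B) & ~B))) = 2/5 & 1 = 2/5

2/5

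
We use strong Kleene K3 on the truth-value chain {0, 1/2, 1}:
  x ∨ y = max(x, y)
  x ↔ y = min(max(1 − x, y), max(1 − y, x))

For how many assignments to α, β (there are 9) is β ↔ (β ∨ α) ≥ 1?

4

α = 0, β = 0 ↦ 1  ≥
α = 0, β = 1/2 ↦ 1/2  <
α = 0, β = 1 ↦ 1  ≥
α = 1/2, β = 0 ↦ 1/2  <
α = 1/2, β = 1/2 ↦ 1/2  <
α = 1/2, β = 1 ↦ 1  ≥
α = 1, β = 0 ↦ 0  <
α = 1, β = 1/2 ↦ 1/2  <
α = 1, β = 1 ↦ 1  ≥
So 4 of the 9 assignments meet the threshold.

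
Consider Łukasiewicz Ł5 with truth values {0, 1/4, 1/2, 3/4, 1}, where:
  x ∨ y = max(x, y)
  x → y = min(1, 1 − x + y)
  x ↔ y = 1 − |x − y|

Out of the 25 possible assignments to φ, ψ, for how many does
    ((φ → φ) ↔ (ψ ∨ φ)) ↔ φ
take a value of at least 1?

15

value 1: 15 assignments (counts)
value 3/4: 4 assignments
value 1/2: 3 assignments
value 1/4: 2 assignments
value 0: 1 assignment
So 15 of the 25 assignments meet the threshold.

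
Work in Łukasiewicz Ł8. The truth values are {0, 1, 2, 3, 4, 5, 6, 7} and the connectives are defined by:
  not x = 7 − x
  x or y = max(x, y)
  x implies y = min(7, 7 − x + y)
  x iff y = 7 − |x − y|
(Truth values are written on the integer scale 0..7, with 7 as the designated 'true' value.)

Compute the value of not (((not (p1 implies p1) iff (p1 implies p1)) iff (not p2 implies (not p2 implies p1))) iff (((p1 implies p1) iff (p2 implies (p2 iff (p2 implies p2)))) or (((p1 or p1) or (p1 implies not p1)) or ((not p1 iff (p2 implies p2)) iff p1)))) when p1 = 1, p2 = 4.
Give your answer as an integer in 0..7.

7

p1 implies p1 = 1 implies 1 = 7
not (p1 implies p1) = not 7 = 0
p1 implies p1 = 1 implies 1 = 7
not (p1 implies p1) iff (p1 implies p1) = 0 iff 7 = 0
not p2 = not 4 = 3
not p2 = not 4 = 3
not p2 implies p1 = 3 implies 1 = 5
not p2 implies (not p2 implies p1) = 3 implies 5 = 7
(not (p1 implies p1) iff (p1 implies p1)) iff (not p2 implies (not p2 implies p1)) = 0 iff 7 = 0
p1 implies p1 = 1 implies 1 = 7
p2 implies p2 = 4 implies 4 = 7
p2 iff (p2 implies p2) = 4 iff 7 = 4
p2 implies (p2 iff (p2 implies p2)) = 4 implies 4 = 7
(p1 implies p1) iff (p2 implies (p2 iff (p2 implies p2))) = 7 iff 7 = 7
p1 or p1 = 1 or 1 = 1
not p1 = not 1 = 6
p1 implies not p1 = 1 implies 6 = 7
(p1 or p1) or (p1 implies not p1) = 1 or 7 = 7
not p1 = not 1 = 6
p2 implies p2 = 4 implies 4 = 7
not p1 iff (p2 implies p2) = 6 iff 7 = 6
(not p1 iff (p2 implies p2)) iff p1 = 6 iff 1 = 2
((p1 or p1) or (p1 implies not p1)) or ((not p1 iff (p2 implies p2)) iff p1) = 7 or 2 = 7
((p1 implies p1) iff (p2 implies (p2 iff (p2 implies p2)))) or (((p1 or p1) or (p1 implies not p1)) or ((not p1 iff (p2 implies p2)) iff p1)) = 7 or 7 = 7
((not (p1 implies p1) iff (p1 implies p1)) iff (not p2 implies (not p2 implies p1))) iff (((p1 implies p1) iff (p2 implies (p2 iff (p2 implies p2)))) or (((p1 or p1) or (p1 implies not p1)) or ((not p1 iff (p2 implies p2)) iff p1))) = 0 iff 7 = 0
not (((not (p1 implies p1) iff (p1 implies p1)) iff (not p2 implies (not p2 implies p1))) iff (((p1 implies p1) iff (p2 implies (p2 iff (p2 implies p2)))) or (((p1 or p1) or (p1 implies not p1)) or ((not p1 iff (p2 implies p2)) iff p1)))) = not 0 = 7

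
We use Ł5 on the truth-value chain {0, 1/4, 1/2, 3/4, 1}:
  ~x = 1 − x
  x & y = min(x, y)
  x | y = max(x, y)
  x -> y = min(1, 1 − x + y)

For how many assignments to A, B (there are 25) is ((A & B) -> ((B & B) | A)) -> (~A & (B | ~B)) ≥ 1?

2

value 1: 2 assignments (counts)
value 3/4: 6 assignments
value 1/2: 7 assignments
value 1/4: 5 assignments
value 0: 5 assignments
So 2 of the 25 assignments meet the threshold.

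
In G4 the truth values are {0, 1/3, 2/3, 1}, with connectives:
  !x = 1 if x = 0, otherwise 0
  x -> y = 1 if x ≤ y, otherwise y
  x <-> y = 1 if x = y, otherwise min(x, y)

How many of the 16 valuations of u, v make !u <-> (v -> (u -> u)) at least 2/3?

u = 0, v = 0 ↦ 1  ≥
u = 0, v = 1/3 ↦ 1  ≥
u = 0, v = 2/3 ↦ 1  ≥
u = 0, v = 1 ↦ 1  ≥
u = 1/3, v = 0 ↦ 0  <
u = 1/3, v = 1/3 ↦ 0  <
u = 1/3, v = 2/3 ↦ 0  <
u = 1/3, v = 1 ↦ 0  <
u = 2/3, v = 0 ↦ 0  <
u = 2/3, v = 1/3 ↦ 0  <
u = 2/3, v = 2/3 ↦ 0  <
u = 2/3, v = 1 ↦ 0  <
u = 1, v = 0 ↦ 0  <
u = 1, v = 1/3 ↦ 0  <
u = 1, v = 2/3 ↦ 0  <
u = 1, v = 1 ↦ 0  <
So 4 of the 16 assignments meet the threshold.

4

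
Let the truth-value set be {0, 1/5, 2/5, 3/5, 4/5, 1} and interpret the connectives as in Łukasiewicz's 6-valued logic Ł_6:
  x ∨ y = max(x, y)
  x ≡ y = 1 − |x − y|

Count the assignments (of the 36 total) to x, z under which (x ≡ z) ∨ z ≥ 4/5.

value 1: 11 assignments (counts)
value 4/5: 12 assignments (counts)
value 3/5: 7 assignments
value 2/5: 3 assignments
value 1/5: 2 assignments
value 0: 1 assignment
So 23 of the 36 assignments meet the threshold.

23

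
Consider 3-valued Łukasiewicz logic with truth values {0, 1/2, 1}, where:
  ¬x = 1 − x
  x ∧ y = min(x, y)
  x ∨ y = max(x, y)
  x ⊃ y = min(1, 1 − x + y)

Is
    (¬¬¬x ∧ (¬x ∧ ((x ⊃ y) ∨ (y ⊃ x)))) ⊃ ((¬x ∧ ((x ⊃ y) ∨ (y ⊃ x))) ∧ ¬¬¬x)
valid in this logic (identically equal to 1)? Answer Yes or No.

x = 0, y = 0 ↦ 1
x = 0, y = 1/2 ↦ 1
x = 0, y = 1 ↦ 1
x = 1/2, y = 0 ↦ 1
x = 1/2, y = 1/2 ↦ 1
x = 1/2, y = 1 ↦ 1
x = 1, y = 0 ↦ 1
x = 1, y = 1/2 ↦ 1
x = 1, y = 1 ↦ 1
Every assignment gives a value ≥ 1.

Yes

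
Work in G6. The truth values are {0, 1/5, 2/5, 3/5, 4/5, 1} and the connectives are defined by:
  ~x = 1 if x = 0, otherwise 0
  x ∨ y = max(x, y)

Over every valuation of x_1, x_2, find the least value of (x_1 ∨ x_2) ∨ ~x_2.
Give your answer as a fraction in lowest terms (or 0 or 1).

Take x_1 = 0, x_2 = 1/5:
x_1 ∨ x_2 = 0 ∨ 1/5 = 1/5
~x_2 = ~1/5 = 0
(x_1 ∨ x_2) ∨ ~x_2 = 1/5 ∨ 0 = 1/5
No assignment yields a value below 1/5, so this is the minimum.

1/5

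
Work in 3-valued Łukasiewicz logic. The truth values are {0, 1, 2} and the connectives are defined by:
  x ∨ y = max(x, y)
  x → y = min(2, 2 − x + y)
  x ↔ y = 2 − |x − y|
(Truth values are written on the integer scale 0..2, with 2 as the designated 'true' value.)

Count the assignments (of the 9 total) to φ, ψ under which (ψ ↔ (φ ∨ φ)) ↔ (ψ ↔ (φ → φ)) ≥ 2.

4

φ = 0, ψ = 0 ↦ 0  <
φ = 0, ψ = 1 ↦ 2  ≥
φ = 0, ψ = 2 ↦ 0  <
φ = 1, ψ = 0 ↦ 1  <
φ = 1, ψ = 1 ↦ 1  <
φ = 1, ψ = 2 ↦ 1  <
φ = 2, ψ = 0 ↦ 2  ≥
φ = 2, ψ = 1 ↦ 2  ≥
φ = 2, ψ = 2 ↦ 2  ≥
So 4 of the 9 assignments meet the threshold.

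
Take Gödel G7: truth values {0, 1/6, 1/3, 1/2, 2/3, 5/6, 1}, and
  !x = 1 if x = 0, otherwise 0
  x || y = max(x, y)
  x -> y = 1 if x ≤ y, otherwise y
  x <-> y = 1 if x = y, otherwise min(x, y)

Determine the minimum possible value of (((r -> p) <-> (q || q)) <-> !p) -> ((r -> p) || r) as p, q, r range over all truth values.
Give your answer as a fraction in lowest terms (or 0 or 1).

Take p = 0, q = 0, r = 1/6:
r -> p = 1/6 -> 0 = 0
q || q = 0 || 0 = 0
(r -> p) <-> (q || q) = 0 <-> 0 = 1
!p = !0 = 1
((r -> p) <-> (q || q)) <-> !p = 1 <-> 1 = 1
r -> p = 1/6 -> 0 = 0
(r -> p) || r = 0 || 1/6 = 1/6
(((r -> p) <-> (q || q)) <-> !p) -> ((r -> p) || r) = 1 -> 1/6 = 1/6
No assignment yields a value below 1/6, so this is the minimum.

1/6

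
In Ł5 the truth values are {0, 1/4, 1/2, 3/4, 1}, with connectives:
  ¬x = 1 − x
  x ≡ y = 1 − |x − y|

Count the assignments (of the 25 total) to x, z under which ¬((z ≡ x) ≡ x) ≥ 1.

value 1: 2 assignments (counts)
value 3/4: 3 assignments
value 1/2: 6 assignments
value 1/4: 7 assignments
value 0: 7 assignments
So 2 of the 25 assignments meet the threshold.

2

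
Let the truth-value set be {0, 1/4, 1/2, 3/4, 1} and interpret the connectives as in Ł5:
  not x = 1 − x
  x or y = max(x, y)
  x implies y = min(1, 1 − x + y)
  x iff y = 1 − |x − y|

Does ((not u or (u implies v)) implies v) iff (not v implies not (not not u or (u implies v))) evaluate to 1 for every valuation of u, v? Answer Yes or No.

No

Counterexample: take u = 3/4, v = 0.
not u = not 3/4 = 1/4
u implies v = 3/4 implies 0 = 1/4
not u or (u implies v) = 1/4 or 1/4 = 1/4
(not u or (u implies v)) implies v = 1/4 implies 0 = 3/4
not v = not 0 = 1
not u = not 3/4 = 1/4
not not u = not 1/4 = 3/4
u implies v = 3/4 implies 0 = 1/4
not not u or (u implies v) = 3/4 or 1/4 = 3/4
not (not not u or (u implies v)) = not 3/4 = 1/4
not v implies not (not not u or (u implies v)) = 1 implies 1/4 = 1/4
((not u or (u implies v)) implies v) iff (not v implies not (not not u or (u implies v))) = 3/4 iff 1/4 = 1/2
This gives 1/2 ≠ 1.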